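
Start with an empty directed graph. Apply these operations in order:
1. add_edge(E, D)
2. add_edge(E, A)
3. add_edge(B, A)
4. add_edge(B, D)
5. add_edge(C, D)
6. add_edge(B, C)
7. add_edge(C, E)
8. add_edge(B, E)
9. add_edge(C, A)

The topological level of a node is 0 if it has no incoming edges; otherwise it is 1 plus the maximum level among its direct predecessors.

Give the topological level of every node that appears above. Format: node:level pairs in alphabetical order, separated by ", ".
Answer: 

Op 1: add_edge(E, D). Edges now: 1
Op 2: add_edge(E, A). Edges now: 2
Op 3: add_edge(B, A). Edges now: 3
Op 4: add_edge(B, D). Edges now: 4
Op 5: add_edge(C, D). Edges now: 5
Op 6: add_edge(B, C). Edges now: 6
Op 7: add_edge(C, E). Edges now: 7
Op 8: add_edge(B, E). Edges now: 8
Op 9: add_edge(C, A). Edges now: 9
Compute levels (Kahn BFS):
  sources (in-degree 0): B
  process B: level=0
    B->A: in-degree(A)=2, level(A)>=1
    B->C: in-degree(C)=0, level(C)=1, enqueue
    B->D: in-degree(D)=2, level(D)>=1
    B->E: in-degree(E)=1, level(E)>=1
  process C: level=1
    C->A: in-degree(A)=1, level(A)>=2
    C->D: in-degree(D)=1, level(D)>=2
    C->E: in-degree(E)=0, level(E)=2, enqueue
  process E: level=2
    E->A: in-degree(A)=0, level(A)=3, enqueue
    E->D: in-degree(D)=0, level(D)=3, enqueue
  process A: level=3
  process D: level=3
All levels: A:3, B:0, C:1, D:3, E:2

Answer: A:3, B:0, C:1, D:3, E:2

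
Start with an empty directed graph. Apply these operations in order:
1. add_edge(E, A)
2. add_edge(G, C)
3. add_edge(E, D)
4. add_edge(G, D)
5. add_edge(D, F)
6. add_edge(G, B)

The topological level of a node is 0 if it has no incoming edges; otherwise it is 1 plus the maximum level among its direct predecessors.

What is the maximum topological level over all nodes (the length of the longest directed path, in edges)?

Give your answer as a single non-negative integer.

Answer: 2

Derivation:
Op 1: add_edge(E, A). Edges now: 1
Op 2: add_edge(G, C). Edges now: 2
Op 3: add_edge(E, D). Edges now: 3
Op 4: add_edge(G, D). Edges now: 4
Op 5: add_edge(D, F). Edges now: 5
Op 6: add_edge(G, B). Edges now: 6
Compute levels (Kahn BFS):
  sources (in-degree 0): E, G
  process E: level=0
    E->A: in-degree(A)=0, level(A)=1, enqueue
    E->D: in-degree(D)=1, level(D)>=1
  process G: level=0
    G->B: in-degree(B)=0, level(B)=1, enqueue
    G->C: in-degree(C)=0, level(C)=1, enqueue
    G->D: in-degree(D)=0, level(D)=1, enqueue
  process A: level=1
  process B: level=1
  process C: level=1
  process D: level=1
    D->F: in-degree(F)=0, level(F)=2, enqueue
  process F: level=2
All levels: A:1, B:1, C:1, D:1, E:0, F:2, G:0
max level = 2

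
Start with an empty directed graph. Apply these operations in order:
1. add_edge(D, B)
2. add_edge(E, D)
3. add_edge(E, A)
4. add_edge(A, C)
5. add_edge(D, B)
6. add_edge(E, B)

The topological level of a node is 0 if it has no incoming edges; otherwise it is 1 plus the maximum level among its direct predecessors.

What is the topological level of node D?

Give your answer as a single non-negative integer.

Answer: 1

Derivation:
Op 1: add_edge(D, B). Edges now: 1
Op 2: add_edge(E, D). Edges now: 2
Op 3: add_edge(E, A). Edges now: 3
Op 4: add_edge(A, C). Edges now: 4
Op 5: add_edge(D, B) (duplicate, no change). Edges now: 4
Op 6: add_edge(E, B). Edges now: 5
Compute levels (Kahn BFS):
  sources (in-degree 0): E
  process E: level=0
    E->A: in-degree(A)=0, level(A)=1, enqueue
    E->B: in-degree(B)=1, level(B)>=1
    E->D: in-degree(D)=0, level(D)=1, enqueue
  process A: level=1
    A->C: in-degree(C)=0, level(C)=2, enqueue
  process D: level=1
    D->B: in-degree(B)=0, level(B)=2, enqueue
  process C: level=2
  process B: level=2
All levels: A:1, B:2, C:2, D:1, E:0
level(D) = 1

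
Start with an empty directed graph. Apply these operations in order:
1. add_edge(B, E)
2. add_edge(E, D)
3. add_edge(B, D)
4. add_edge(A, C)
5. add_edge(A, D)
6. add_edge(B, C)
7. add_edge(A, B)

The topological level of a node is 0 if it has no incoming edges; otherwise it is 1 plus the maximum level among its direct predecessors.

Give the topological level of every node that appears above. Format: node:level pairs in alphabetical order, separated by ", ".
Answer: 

Answer: A:0, B:1, C:2, D:3, E:2

Derivation:
Op 1: add_edge(B, E). Edges now: 1
Op 2: add_edge(E, D). Edges now: 2
Op 3: add_edge(B, D). Edges now: 3
Op 4: add_edge(A, C). Edges now: 4
Op 5: add_edge(A, D). Edges now: 5
Op 6: add_edge(B, C). Edges now: 6
Op 7: add_edge(A, B). Edges now: 7
Compute levels (Kahn BFS):
  sources (in-degree 0): A
  process A: level=0
    A->B: in-degree(B)=0, level(B)=1, enqueue
    A->C: in-degree(C)=1, level(C)>=1
    A->D: in-degree(D)=2, level(D)>=1
  process B: level=1
    B->C: in-degree(C)=0, level(C)=2, enqueue
    B->D: in-degree(D)=1, level(D)>=2
    B->E: in-degree(E)=0, level(E)=2, enqueue
  process C: level=2
  process E: level=2
    E->D: in-degree(D)=0, level(D)=3, enqueue
  process D: level=3
All levels: A:0, B:1, C:2, D:3, E:2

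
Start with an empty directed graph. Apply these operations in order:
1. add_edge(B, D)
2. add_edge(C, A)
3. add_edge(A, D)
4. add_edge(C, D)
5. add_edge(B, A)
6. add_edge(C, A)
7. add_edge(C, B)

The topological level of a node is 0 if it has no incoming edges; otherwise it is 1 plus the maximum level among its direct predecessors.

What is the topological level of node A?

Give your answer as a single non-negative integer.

Op 1: add_edge(B, D). Edges now: 1
Op 2: add_edge(C, A). Edges now: 2
Op 3: add_edge(A, D). Edges now: 3
Op 4: add_edge(C, D). Edges now: 4
Op 5: add_edge(B, A). Edges now: 5
Op 6: add_edge(C, A) (duplicate, no change). Edges now: 5
Op 7: add_edge(C, B). Edges now: 6
Compute levels (Kahn BFS):
  sources (in-degree 0): C
  process C: level=0
    C->A: in-degree(A)=1, level(A)>=1
    C->B: in-degree(B)=0, level(B)=1, enqueue
    C->D: in-degree(D)=2, level(D)>=1
  process B: level=1
    B->A: in-degree(A)=0, level(A)=2, enqueue
    B->D: in-degree(D)=1, level(D)>=2
  process A: level=2
    A->D: in-degree(D)=0, level(D)=3, enqueue
  process D: level=3
All levels: A:2, B:1, C:0, D:3
level(A) = 2

Answer: 2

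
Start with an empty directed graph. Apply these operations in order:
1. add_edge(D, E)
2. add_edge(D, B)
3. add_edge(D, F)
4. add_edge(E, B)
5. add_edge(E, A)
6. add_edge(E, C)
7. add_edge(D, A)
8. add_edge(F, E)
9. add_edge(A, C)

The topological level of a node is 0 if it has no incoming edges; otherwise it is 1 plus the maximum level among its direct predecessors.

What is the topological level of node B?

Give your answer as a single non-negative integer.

Op 1: add_edge(D, E). Edges now: 1
Op 2: add_edge(D, B). Edges now: 2
Op 3: add_edge(D, F). Edges now: 3
Op 4: add_edge(E, B). Edges now: 4
Op 5: add_edge(E, A). Edges now: 5
Op 6: add_edge(E, C). Edges now: 6
Op 7: add_edge(D, A). Edges now: 7
Op 8: add_edge(F, E). Edges now: 8
Op 9: add_edge(A, C). Edges now: 9
Compute levels (Kahn BFS):
  sources (in-degree 0): D
  process D: level=0
    D->A: in-degree(A)=1, level(A)>=1
    D->B: in-degree(B)=1, level(B)>=1
    D->E: in-degree(E)=1, level(E)>=1
    D->F: in-degree(F)=0, level(F)=1, enqueue
  process F: level=1
    F->E: in-degree(E)=0, level(E)=2, enqueue
  process E: level=2
    E->A: in-degree(A)=0, level(A)=3, enqueue
    E->B: in-degree(B)=0, level(B)=3, enqueue
    E->C: in-degree(C)=1, level(C)>=3
  process A: level=3
    A->C: in-degree(C)=0, level(C)=4, enqueue
  process B: level=3
  process C: level=4
All levels: A:3, B:3, C:4, D:0, E:2, F:1
level(B) = 3

Answer: 3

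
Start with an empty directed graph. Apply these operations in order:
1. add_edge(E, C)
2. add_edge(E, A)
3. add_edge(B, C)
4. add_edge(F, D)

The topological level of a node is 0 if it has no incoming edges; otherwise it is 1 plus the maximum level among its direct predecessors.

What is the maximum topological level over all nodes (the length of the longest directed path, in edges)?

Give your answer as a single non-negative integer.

Answer: 1

Derivation:
Op 1: add_edge(E, C). Edges now: 1
Op 2: add_edge(E, A). Edges now: 2
Op 3: add_edge(B, C). Edges now: 3
Op 4: add_edge(F, D). Edges now: 4
Compute levels (Kahn BFS):
  sources (in-degree 0): B, E, F
  process B: level=0
    B->C: in-degree(C)=1, level(C)>=1
  process E: level=0
    E->A: in-degree(A)=0, level(A)=1, enqueue
    E->C: in-degree(C)=0, level(C)=1, enqueue
  process F: level=0
    F->D: in-degree(D)=0, level(D)=1, enqueue
  process A: level=1
  process C: level=1
  process D: level=1
All levels: A:1, B:0, C:1, D:1, E:0, F:0
max level = 1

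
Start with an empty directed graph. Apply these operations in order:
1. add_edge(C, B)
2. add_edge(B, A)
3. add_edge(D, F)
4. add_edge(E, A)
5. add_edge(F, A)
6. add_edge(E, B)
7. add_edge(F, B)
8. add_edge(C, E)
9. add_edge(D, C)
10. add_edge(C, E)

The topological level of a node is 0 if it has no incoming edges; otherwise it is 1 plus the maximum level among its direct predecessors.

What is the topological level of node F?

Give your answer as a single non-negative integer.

Answer: 1

Derivation:
Op 1: add_edge(C, B). Edges now: 1
Op 2: add_edge(B, A). Edges now: 2
Op 3: add_edge(D, F). Edges now: 3
Op 4: add_edge(E, A). Edges now: 4
Op 5: add_edge(F, A). Edges now: 5
Op 6: add_edge(E, B). Edges now: 6
Op 7: add_edge(F, B). Edges now: 7
Op 8: add_edge(C, E). Edges now: 8
Op 9: add_edge(D, C). Edges now: 9
Op 10: add_edge(C, E) (duplicate, no change). Edges now: 9
Compute levels (Kahn BFS):
  sources (in-degree 0): D
  process D: level=0
    D->C: in-degree(C)=0, level(C)=1, enqueue
    D->F: in-degree(F)=0, level(F)=1, enqueue
  process C: level=1
    C->B: in-degree(B)=2, level(B)>=2
    C->E: in-degree(E)=0, level(E)=2, enqueue
  process F: level=1
    F->A: in-degree(A)=2, level(A)>=2
    F->B: in-degree(B)=1, level(B)>=2
  process E: level=2
    E->A: in-degree(A)=1, level(A)>=3
    E->B: in-degree(B)=0, level(B)=3, enqueue
  process B: level=3
    B->A: in-degree(A)=0, level(A)=4, enqueue
  process A: level=4
All levels: A:4, B:3, C:1, D:0, E:2, F:1
level(F) = 1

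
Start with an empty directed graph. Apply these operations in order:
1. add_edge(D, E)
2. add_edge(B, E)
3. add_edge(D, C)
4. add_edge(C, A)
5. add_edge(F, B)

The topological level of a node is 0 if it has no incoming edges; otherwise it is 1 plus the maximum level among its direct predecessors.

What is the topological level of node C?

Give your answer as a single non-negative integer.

Op 1: add_edge(D, E). Edges now: 1
Op 2: add_edge(B, E). Edges now: 2
Op 3: add_edge(D, C). Edges now: 3
Op 4: add_edge(C, A). Edges now: 4
Op 5: add_edge(F, B). Edges now: 5
Compute levels (Kahn BFS):
  sources (in-degree 0): D, F
  process D: level=0
    D->C: in-degree(C)=0, level(C)=1, enqueue
    D->E: in-degree(E)=1, level(E)>=1
  process F: level=0
    F->B: in-degree(B)=0, level(B)=1, enqueue
  process C: level=1
    C->A: in-degree(A)=0, level(A)=2, enqueue
  process B: level=1
    B->E: in-degree(E)=0, level(E)=2, enqueue
  process A: level=2
  process E: level=2
All levels: A:2, B:1, C:1, D:0, E:2, F:0
level(C) = 1

Answer: 1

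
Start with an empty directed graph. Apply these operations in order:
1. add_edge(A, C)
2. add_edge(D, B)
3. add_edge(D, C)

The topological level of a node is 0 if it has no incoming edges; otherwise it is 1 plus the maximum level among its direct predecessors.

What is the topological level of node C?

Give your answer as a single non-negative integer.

Answer: 1

Derivation:
Op 1: add_edge(A, C). Edges now: 1
Op 2: add_edge(D, B). Edges now: 2
Op 3: add_edge(D, C). Edges now: 3
Compute levels (Kahn BFS):
  sources (in-degree 0): A, D
  process A: level=0
    A->C: in-degree(C)=1, level(C)>=1
  process D: level=0
    D->B: in-degree(B)=0, level(B)=1, enqueue
    D->C: in-degree(C)=0, level(C)=1, enqueue
  process B: level=1
  process C: level=1
All levels: A:0, B:1, C:1, D:0
level(C) = 1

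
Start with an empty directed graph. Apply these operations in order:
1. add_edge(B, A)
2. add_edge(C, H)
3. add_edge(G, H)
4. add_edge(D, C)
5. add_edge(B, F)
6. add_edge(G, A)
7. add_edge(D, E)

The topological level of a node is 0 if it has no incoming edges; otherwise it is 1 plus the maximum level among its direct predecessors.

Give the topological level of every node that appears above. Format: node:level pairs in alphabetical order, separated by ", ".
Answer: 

Op 1: add_edge(B, A). Edges now: 1
Op 2: add_edge(C, H). Edges now: 2
Op 3: add_edge(G, H). Edges now: 3
Op 4: add_edge(D, C). Edges now: 4
Op 5: add_edge(B, F). Edges now: 5
Op 6: add_edge(G, A). Edges now: 6
Op 7: add_edge(D, E). Edges now: 7
Compute levels (Kahn BFS):
  sources (in-degree 0): B, D, G
  process B: level=0
    B->A: in-degree(A)=1, level(A)>=1
    B->F: in-degree(F)=0, level(F)=1, enqueue
  process D: level=0
    D->C: in-degree(C)=0, level(C)=1, enqueue
    D->E: in-degree(E)=0, level(E)=1, enqueue
  process G: level=0
    G->A: in-degree(A)=0, level(A)=1, enqueue
    G->H: in-degree(H)=1, level(H)>=1
  process F: level=1
  process C: level=1
    C->H: in-degree(H)=0, level(H)=2, enqueue
  process E: level=1
  process A: level=1
  process H: level=2
All levels: A:1, B:0, C:1, D:0, E:1, F:1, G:0, H:2

Answer: A:1, B:0, C:1, D:0, E:1, F:1, G:0, H:2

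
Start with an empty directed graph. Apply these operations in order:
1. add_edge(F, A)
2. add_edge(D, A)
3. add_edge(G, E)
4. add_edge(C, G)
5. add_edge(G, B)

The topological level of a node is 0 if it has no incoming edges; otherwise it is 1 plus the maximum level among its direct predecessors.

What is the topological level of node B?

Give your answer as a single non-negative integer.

Answer: 2

Derivation:
Op 1: add_edge(F, A). Edges now: 1
Op 2: add_edge(D, A). Edges now: 2
Op 3: add_edge(G, E). Edges now: 3
Op 4: add_edge(C, G). Edges now: 4
Op 5: add_edge(G, B). Edges now: 5
Compute levels (Kahn BFS):
  sources (in-degree 0): C, D, F
  process C: level=0
    C->G: in-degree(G)=0, level(G)=1, enqueue
  process D: level=0
    D->A: in-degree(A)=1, level(A)>=1
  process F: level=0
    F->A: in-degree(A)=0, level(A)=1, enqueue
  process G: level=1
    G->B: in-degree(B)=0, level(B)=2, enqueue
    G->E: in-degree(E)=0, level(E)=2, enqueue
  process A: level=1
  process B: level=2
  process E: level=2
All levels: A:1, B:2, C:0, D:0, E:2, F:0, G:1
level(B) = 2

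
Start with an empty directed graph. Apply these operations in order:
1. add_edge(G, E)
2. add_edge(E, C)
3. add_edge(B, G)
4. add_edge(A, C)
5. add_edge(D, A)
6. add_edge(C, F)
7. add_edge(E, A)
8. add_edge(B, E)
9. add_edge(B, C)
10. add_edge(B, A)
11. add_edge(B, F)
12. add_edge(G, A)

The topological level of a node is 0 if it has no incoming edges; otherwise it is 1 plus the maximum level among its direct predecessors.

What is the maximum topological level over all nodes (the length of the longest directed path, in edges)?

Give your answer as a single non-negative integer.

Op 1: add_edge(G, E). Edges now: 1
Op 2: add_edge(E, C). Edges now: 2
Op 3: add_edge(B, G). Edges now: 3
Op 4: add_edge(A, C). Edges now: 4
Op 5: add_edge(D, A). Edges now: 5
Op 6: add_edge(C, F). Edges now: 6
Op 7: add_edge(E, A). Edges now: 7
Op 8: add_edge(B, E). Edges now: 8
Op 9: add_edge(B, C). Edges now: 9
Op 10: add_edge(B, A). Edges now: 10
Op 11: add_edge(B, F). Edges now: 11
Op 12: add_edge(G, A). Edges now: 12
Compute levels (Kahn BFS):
  sources (in-degree 0): B, D
  process B: level=0
    B->A: in-degree(A)=3, level(A)>=1
    B->C: in-degree(C)=2, level(C)>=1
    B->E: in-degree(E)=1, level(E)>=1
    B->F: in-degree(F)=1, level(F)>=1
    B->G: in-degree(G)=0, level(G)=1, enqueue
  process D: level=0
    D->A: in-degree(A)=2, level(A)>=1
  process G: level=1
    G->A: in-degree(A)=1, level(A)>=2
    G->E: in-degree(E)=0, level(E)=2, enqueue
  process E: level=2
    E->A: in-degree(A)=0, level(A)=3, enqueue
    E->C: in-degree(C)=1, level(C)>=3
  process A: level=3
    A->C: in-degree(C)=0, level(C)=4, enqueue
  process C: level=4
    C->F: in-degree(F)=0, level(F)=5, enqueue
  process F: level=5
All levels: A:3, B:0, C:4, D:0, E:2, F:5, G:1
max level = 5

Answer: 5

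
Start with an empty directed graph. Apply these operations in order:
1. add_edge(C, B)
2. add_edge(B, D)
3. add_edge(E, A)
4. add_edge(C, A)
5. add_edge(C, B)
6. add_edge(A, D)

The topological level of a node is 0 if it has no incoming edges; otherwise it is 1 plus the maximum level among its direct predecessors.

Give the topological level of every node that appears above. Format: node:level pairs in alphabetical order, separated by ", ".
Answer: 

Answer: A:1, B:1, C:0, D:2, E:0

Derivation:
Op 1: add_edge(C, B). Edges now: 1
Op 2: add_edge(B, D). Edges now: 2
Op 3: add_edge(E, A). Edges now: 3
Op 4: add_edge(C, A). Edges now: 4
Op 5: add_edge(C, B) (duplicate, no change). Edges now: 4
Op 6: add_edge(A, D). Edges now: 5
Compute levels (Kahn BFS):
  sources (in-degree 0): C, E
  process C: level=0
    C->A: in-degree(A)=1, level(A)>=1
    C->B: in-degree(B)=0, level(B)=1, enqueue
  process E: level=0
    E->A: in-degree(A)=0, level(A)=1, enqueue
  process B: level=1
    B->D: in-degree(D)=1, level(D)>=2
  process A: level=1
    A->D: in-degree(D)=0, level(D)=2, enqueue
  process D: level=2
All levels: A:1, B:1, C:0, D:2, E:0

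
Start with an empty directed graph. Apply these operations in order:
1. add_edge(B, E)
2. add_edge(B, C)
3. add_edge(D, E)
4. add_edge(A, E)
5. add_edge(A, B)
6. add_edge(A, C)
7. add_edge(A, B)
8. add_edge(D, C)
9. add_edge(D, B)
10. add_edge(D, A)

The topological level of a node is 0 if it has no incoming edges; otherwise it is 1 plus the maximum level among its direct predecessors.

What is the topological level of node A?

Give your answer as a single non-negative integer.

Op 1: add_edge(B, E). Edges now: 1
Op 2: add_edge(B, C). Edges now: 2
Op 3: add_edge(D, E). Edges now: 3
Op 4: add_edge(A, E). Edges now: 4
Op 5: add_edge(A, B). Edges now: 5
Op 6: add_edge(A, C). Edges now: 6
Op 7: add_edge(A, B) (duplicate, no change). Edges now: 6
Op 8: add_edge(D, C). Edges now: 7
Op 9: add_edge(D, B). Edges now: 8
Op 10: add_edge(D, A). Edges now: 9
Compute levels (Kahn BFS):
  sources (in-degree 0): D
  process D: level=0
    D->A: in-degree(A)=0, level(A)=1, enqueue
    D->B: in-degree(B)=1, level(B)>=1
    D->C: in-degree(C)=2, level(C)>=1
    D->E: in-degree(E)=2, level(E)>=1
  process A: level=1
    A->B: in-degree(B)=0, level(B)=2, enqueue
    A->C: in-degree(C)=1, level(C)>=2
    A->E: in-degree(E)=1, level(E)>=2
  process B: level=2
    B->C: in-degree(C)=0, level(C)=3, enqueue
    B->E: in-degree(E)=0, level(E)=3, enqueue
  process C: level=3
  process E: level=3
All levels: A:1, B:2, C:3, D:0, E:3
level(A) = 1

Answer: 1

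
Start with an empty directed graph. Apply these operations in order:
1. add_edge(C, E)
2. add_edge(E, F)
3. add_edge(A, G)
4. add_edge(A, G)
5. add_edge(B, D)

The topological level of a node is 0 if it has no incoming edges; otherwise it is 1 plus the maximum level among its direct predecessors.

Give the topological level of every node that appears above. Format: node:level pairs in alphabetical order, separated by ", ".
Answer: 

Answer: A:0, B:0, C:0, D:1, E:1, F:2, G:1

Derivation:
Op 1: add_edge(C, E). Edges now: 1
Op 2: add_edge(E, F). Edges now: 2
Op 3: add_edge(A, G). Edges now: 3
Op 4: add_edge(A, G) (duplicate, no change). Edges now: 3
Op 5: add_edge(B, D). Edges now: 4
Compute levels (Kahn BFS):
  sources (in-degree 0): A, B, C
  process A: level=0
    A->G: in-degree(G)=0, level(G)=1, enqueue
  process B: level=0
    B->D: in-degree(D)=0, level(D)=1, enqueue
  process C: level=0
    C->E: in-degree(E)=0, level(E)=1, enqueue
  process G: level=1
  process D: level=1
  process E: level=1
    E->F: in-degree(F)=0, level(F)=2, enqueue
  process F: level=2
All levels: A:0, B:0, C:0, D:1, E:1, F:2, G:1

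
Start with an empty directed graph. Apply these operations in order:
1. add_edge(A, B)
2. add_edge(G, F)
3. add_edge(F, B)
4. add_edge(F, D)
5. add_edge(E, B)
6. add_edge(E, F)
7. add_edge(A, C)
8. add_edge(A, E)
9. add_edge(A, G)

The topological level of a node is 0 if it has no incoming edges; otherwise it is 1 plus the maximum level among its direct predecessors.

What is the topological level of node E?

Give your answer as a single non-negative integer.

Op 1: add_edge(A, B). Edges now: 1
Op 2: add_edge(G, F). Edges now: 2
Op 3: add_edge(F, B). Edges now: 3
Op 4: add_edge(F, D). Edges now: 4
Op 5: add_edge(E, B). Edges now: 5
Op 6: add_edge(E, F). Edges now: 6
Op 7: add_edge(A, C). Edges now: 7
Op 8: add_edge(A, E). Edges now: 8
Op 9: add_edge(A, G). Edges now: 9
Compute levels (Kahn BFS):
  sources (in-degree 0): A
  process A: level=0
    A->B: in-degree(B)=2, level(B)>=1
    A->C: in-degree(C)=0, level(C)=1, enqueue
    A->E: in-degree(E)=0, level(E)=1, enqueue
    A->G: in-degree(G)=0, level(G)=1, enqueue
  process C: level=1
  process E: level=1
    E->B: in-degree(B)=1, level(B)>=2
    E->F: in-degree(F)=1, level(F)>=2
  process G: level=1
    G->F: in-degree(F)=0, level(F)=2, enqueue
  process F: level=2
    F->B: in-degree(B)=0, level(B)=3, enqueue
    F->D: in-degree(D)=0, level(D)=3, enqueue
  process B: level=3
  process D: level=3
All levels: A:0, B:3, C:1, D:3, E:1, F:2, G:1
level(E) = 1

Answer: 1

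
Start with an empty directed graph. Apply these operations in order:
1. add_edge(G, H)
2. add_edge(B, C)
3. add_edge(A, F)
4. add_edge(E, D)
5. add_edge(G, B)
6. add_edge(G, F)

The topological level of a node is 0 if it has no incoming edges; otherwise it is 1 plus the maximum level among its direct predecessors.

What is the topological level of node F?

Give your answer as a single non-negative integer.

Answer: 1

Derivation:
Op 1: add_edge(G, H). Edges now: 1
Op 2: add_edge(B, C). Edges now: 2
Op 3: add_edge(A, F). Edges now: 3
Op 4: add_edge(E, D). Edges now: 4
Op 5: add_edge(G, B). Edges now: 5
Op 6: add_edge(G, F). Edges now: 6
Compute levels (Kahn BFS):
  sources (in-degree 0): A, E, G
  process A: level=0
    A->F: in-degree(F)=1, level(F)>=1
  process E: level=0
    E->D: in-degree(D)=0, level(D)=1, enqueue
  process G: level=0
    G->B: in-degree(B)=0, level(B)=1, enqueue
    G->F: in-degree(F)=0, level(F)=1, enqueue
    G->H: in-degree(H)=0, level(H)=1, enqueue
  process D: level=1
  process B: level=1
    B->C: in-degree(C)=0, level(C)=2, enqueue
  process F: level=1
  process H: level=1
  process C: level=2
All levels: A:0, B:1, C:2, D:1, E:0, F:1, G:0, H:1
level(F) = 1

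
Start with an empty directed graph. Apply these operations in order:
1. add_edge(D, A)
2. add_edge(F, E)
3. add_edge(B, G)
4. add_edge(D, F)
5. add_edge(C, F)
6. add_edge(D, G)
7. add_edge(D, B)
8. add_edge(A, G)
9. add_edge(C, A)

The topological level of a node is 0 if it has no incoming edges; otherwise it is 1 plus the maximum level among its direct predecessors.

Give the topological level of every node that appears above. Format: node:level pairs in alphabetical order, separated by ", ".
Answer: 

Op 1: add_edge(D, A). Edges now: 1
Op 2: add_edge(F, E). Edges now: 2
Op 3: add_edge(B, G). Edges now: 3
Op 4: add_edge(D, F). Edges now: 4
Op 5: add_edge(C, F). Edges now: 5
Op 6: add_edge(D, G). Edges now: 6
Op 7: add_edge(D, B). Edges now: 7
Op 8: add_edge(A, G). Edges now: 8
Op 9: add_edge(C, A). Edges now: 9
Compute levels (Kahn BFS):
  sources (in-degree 0): C, D
  process C: level=0
    C->A: in-degree(A)=1, level(A)>=1
    C->F: in-degree(F)=1, level(F)>=1
  process D: level=0
    D->A: in-degree(A)=0, level(A)=1, enqueue
    D->B: in-degree(B)=0, level(B)=1, enqueue
    D->F: in-degree(F)=0, level(F)=1, enqueue
    D->G: in-degree(G)=2, level(G)>=1
  process A: level=1
    A->G: in-degree(G)=1, level(G)>=2
  process B: level=1
    B->G: in-degree(G)=0, level(G)=2, enqueue
  process F: level=1
    F->E: in-degree(E)=0, level(E)=2, enqueue
  process G: level=2
  process E: level=2
All levels: A:1, B:1, C:0, D:0, E:2, F:1, G:2

Answer: A:1, B:1, C:0, D:0, E:2, F:1, G:2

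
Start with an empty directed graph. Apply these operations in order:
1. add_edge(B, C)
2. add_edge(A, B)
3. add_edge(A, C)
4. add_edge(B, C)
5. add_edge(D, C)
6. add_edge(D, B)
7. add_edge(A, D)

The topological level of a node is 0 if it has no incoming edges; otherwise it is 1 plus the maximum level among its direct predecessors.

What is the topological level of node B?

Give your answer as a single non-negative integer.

Op 1: add_edge(B, C). Edges now: 1
Op 2: add_edge(A, B). Edges now: 2
Op 3: add_edge(A, C). Edges now: 3
Op 4: add_edge(B, C) (duplicate, no change). Edges now: 3
Op 5: add_edge(D, C). Edges now: 4
Op 6: add_edge(D, B). Edges now: 5
Op 7: add_edge(A, D). Edges now: 6
Compute levels (Kahn BFS):
  sources (in-degree 0): A
  process A: level=0
    A->B: in-degree(B)=1, level(B)>=1
    A->C: in-degree(C)=2, level(C)>=1
    A->D: in-degree(D)=0, level(D)=1, enqueue
  process D: level=1
    D->B: in-degree(B)=0, level(B)=2, enqueue
    D->C: in-degree(C)=1, level(C)>=2
  process B: level=2
    B->C: in-degree(C)=0, level(C)=3, enqueue
  process C: level=3
All levels: A:0, B:2, C:3, D:1
level(B) = 2

Answer: 2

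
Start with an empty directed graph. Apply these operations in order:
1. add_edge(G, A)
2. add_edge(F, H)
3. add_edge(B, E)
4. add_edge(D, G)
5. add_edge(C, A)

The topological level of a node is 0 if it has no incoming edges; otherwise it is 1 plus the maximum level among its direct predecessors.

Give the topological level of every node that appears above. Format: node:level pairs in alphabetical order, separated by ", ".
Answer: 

Answer: A:2, B:0, C:0, D:0, E:1, F:0, G:1, H:1

Derivation:
Op 1: add_edge(G, A). Edges now: 1
Op 2: add_edge(F, H). Edges now: 2
Op 3: add_edge(B, E). Edges now: 3
Op 4: add_edge(D, G). Edges now: 4
Op 5: add_edge(C, A). Edges now: 5
Compute levels (Kahn BFS):
  sources (in-degree 0): B, C, D, F
  process B: level=0
    B->E: in-degree(E)=0, level(E)=1, enqueue
  process C: level=0
    C->A: in-degree(A)=1, level(A)>=1
  process D: level=0
    D->G: in-degree(G)=0, level(G)=1, enqueue
  process F: level=0
    F->H: in-degree(H)=0, level(H)=1, enqueue
  process E: level=1
  process G: level=1
    G->A: in-degree(A)=0, level(A)=2, enqueue
  process H: level=1
  process A: level=2
All levels: A:2, B:0, C:0, D:0, E:1, F:0, G:1, H:1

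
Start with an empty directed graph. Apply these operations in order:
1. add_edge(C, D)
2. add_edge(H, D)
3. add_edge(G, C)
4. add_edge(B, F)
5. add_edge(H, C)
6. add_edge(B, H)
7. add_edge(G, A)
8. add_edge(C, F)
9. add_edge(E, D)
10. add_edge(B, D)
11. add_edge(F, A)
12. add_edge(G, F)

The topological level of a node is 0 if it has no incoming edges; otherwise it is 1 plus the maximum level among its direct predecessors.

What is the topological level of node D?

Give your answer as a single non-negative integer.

Answer: 3

Derivation:
Op 1: add_edge(C, D). Edges now: 1
Op 2: add_edge(H, D). Edges now: 2
Op 3: add_edge(G, C). Edges now: 3
Op 4: add_edge(B, F). Edges now: 4
Op 5: add_edge(H, C). Edges now: 5
Op 6: add_edge(B, H). Edges now: 6
Op 7: add_edge(G, A). Edges now: 7
Op 8: add_edge(C, F). Edges now: 8
Op 9: add_edge(E, D). Edges now: 9
Op 10: add_edge(B, D). Edges now: 10
Op 11: add_edge(F, A). Edges now: 11
Op 12: add_edge(G, F). Edges now: 12
Compute levels (Kahn BFS):
  sources (in-degree 0): B, E, G
  process B: level=0
    B->D: in-degree(D)=3, level(D)>=1
    B->F: in-degree(F)=2, level(F)>=1
    B->H: in-degree(H)=0, level(H)=1, enqueue
  process E: level=0
    E->D: in-degree(D)=2, level(D)>=1
  process G: level=0
    G->A: in-degree(A)=1, level(A)>=1
    G->C: in-degree(C)=1, level(C)>=1
    G->F: in-degree(F)=1, level(F)>=1
  process H: level=1
    H->C: in-degree(C)=0, level(C)=2, enqueue
    H->D: in-degree(D)=1, level(D)>=2
  process C: level=2
    C->D: in-degree(D)=0, level(D)=3, enqueue
    C->F: in-degree(F)=0, level(F)=3, enqueue
  process D: level=3
  process F: level=3
    F->A: in-degree(A)=0, level(A)=4, enqueue
  process A: level=4
All levels: A:4, B:0, C:2, D:3, E:0, F:3, G:0, H:1
level(D) = 3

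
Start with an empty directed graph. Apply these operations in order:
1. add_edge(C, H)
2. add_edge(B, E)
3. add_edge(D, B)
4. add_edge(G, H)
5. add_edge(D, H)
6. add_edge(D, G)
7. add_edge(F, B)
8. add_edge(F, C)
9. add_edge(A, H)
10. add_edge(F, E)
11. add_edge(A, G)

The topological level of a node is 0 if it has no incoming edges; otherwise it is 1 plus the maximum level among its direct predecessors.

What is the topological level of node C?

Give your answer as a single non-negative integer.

Op 1: add_edge(C, H). Edges now: 1
Op 2: add_edge(B, E). Edges now: 2
Op 3: add_edge(D, B). Edges now: 3
Op 4: add_edge(G, H). Edges now: 4
Op 5: add_edge(D, H). Edges now: 5
Op 6: add_edge(D, G). Edges now: 6
Op 7: add_edge(F, B). Edges now: 7
Op 8: add_edge(F, C). Edges now: 8
Op 9: add_edge(A, H). Edges now: 9
Op 10: add_edge(F, E). Edges now: 10
Op 11: add_edge(A, G). Edges now: 11
Compute levels (Kahn BFS):
  sources (in-degree 0): A, D, F
  process A: level=0
    A->G: in-degree(G)=1, level(G)>=1
    A->H: in-degree(H)=3, level(H)>=1
  process D: level=0
    D->B: in-degree(B)=1, level(B)>=1
    D->G: in-degree(G)=0, level(G)=1, enqueue
    D->H: in-degree(H)=2, level(H)>=1
  process F: level=0
    F->B: in-degree(B)=0, level(B)=1, enqueue
    F->C: in-degree(C)=0, level(C)=1, enqueue
    F->E: in-degree(E)=1, level(E)>=1
  process G: level=1
    G->H: in-degree(H)=1, level(H)>=2
  process B: level=1
    B->E: in-degree(E)=0, level(E)=2, enqueue
  process C: level=1
    C->H: in-degree(H)=0, level(H)=2, enqueue
  process E: level=2
  process H: level=2
All levels: A:0, B:1, C:1, D:0, E:2, F:0, G:1, H:2
level(C) = 1

Answer: 1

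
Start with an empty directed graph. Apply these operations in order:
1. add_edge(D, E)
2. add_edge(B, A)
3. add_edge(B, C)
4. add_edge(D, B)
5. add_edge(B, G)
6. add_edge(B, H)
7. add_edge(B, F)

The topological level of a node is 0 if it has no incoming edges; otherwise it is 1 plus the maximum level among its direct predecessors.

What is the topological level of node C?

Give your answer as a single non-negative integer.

Answer: 2

Derivation:
Op 1: add_edge(D, E). Edges now: 1
Op 2: add_edge(B, A). Edges now: 2
Op 3: add_edge(B, C). Edges now: 3
Op 4: add_edge(D, B). Edges now: 4
Op 5: add_edge(B, G). Edges now: 5
Op 6: add_edge(B, H). Edges now: 6
Op 7: add_edge(B, F). Edges now: 7
Compute levels (Kahn BFS):
  sources (in-degree 0): D
  process D: level=0
    D->B: in-degree(B)=0, level(B)=1, enqueue
    D->E: in-degree(E)=0, level(E)=1, enqueue
  process B: level=1
    B->A: in-degree(A)=0, level(A)=2, enqueue
    B->C: in-degree(C)=0, level(C)=2, enqueue
    B->F: in-degree(F)=0, level(F)=2, enqueue
    B->G: in-degree(G)=0, level(G)=2, enqueue
    B->H: in-degree(H)=0, level(H)=2, enqueue
  process E: level=1
  process A: level=2
  process C: level=2
  process F: level=2
  process G: level=2
  process H: level=2
All levels: A:2, B:1, C:2, D:0, E:1, F:2, G:2, H:2
level(C) = 2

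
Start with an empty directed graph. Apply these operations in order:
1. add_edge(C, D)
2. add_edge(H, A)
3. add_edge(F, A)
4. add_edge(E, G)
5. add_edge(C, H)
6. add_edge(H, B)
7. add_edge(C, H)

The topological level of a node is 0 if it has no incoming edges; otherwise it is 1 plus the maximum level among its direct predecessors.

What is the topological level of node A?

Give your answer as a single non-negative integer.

Answer: 2

Derivation:
Op 1: add_edge(C, D). Edges now: 1
Op 2: add_edge(H, A). Edges now: 2
Op 3: add_edge(F, A). Edges now: 3
Op 4: add_edge(E, G). Edges now: 4
Op 5: add_edge(C, H). Edges now: 5
Op 6: add_edge(H, B). Edges now: 6
Op 7: add_edge(C, H) (duplicate, no change). Edges now: 6
Compute levels (Kahn BFS):
  sources (in-degree 0): C, E, F
  process C: level=0
    C->D: in-degree(D)=0, level(D)=1, enqueue
    C->H: in-degree(H)=0, level(H)=1, enqueue
  process E: level=0
    E->G: in-degree(G)=0, level(G)=1, enqueue
  process F: level=0
    F->A: in-degree(A)=1, level(A)>=1
  process D: level=1
  process H: level=1
    H->A: in-degree(A)=0, level(A)=2, enqueue
    H->B: in-degree(B)=0, level(B)=2, enqueue
  process G: level=1
  process A: level=2
  process B: level=2
All levels: A:2, B:2, C:0, D:1, E:0, F:0, G:1, H:1
level(A) = 2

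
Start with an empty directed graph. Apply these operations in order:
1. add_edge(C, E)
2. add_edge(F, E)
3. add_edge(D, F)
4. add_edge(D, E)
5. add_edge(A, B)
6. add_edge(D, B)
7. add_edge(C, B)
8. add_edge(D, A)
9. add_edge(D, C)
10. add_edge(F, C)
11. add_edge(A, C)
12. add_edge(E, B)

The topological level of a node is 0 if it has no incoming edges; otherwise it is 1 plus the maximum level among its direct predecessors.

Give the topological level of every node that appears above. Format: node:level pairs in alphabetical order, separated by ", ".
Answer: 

Answer: A:1, B:4, C:2, D:0, E:3, F:1

Derivation:
Op 1: add_edge(C, E). Edges now: 1
Op 2: add_edge(F, E). Edges now: 2
Op 3: add_edge(D, F). Edges now: 3
Op 4: add_edge(D, E). Edges now: 4
Op 5: add_edge(A, B). Edges now: 5
Op 6: add_edge(D, B). Edges now: 6
Op 7: add_edge(C, B). Edges now: 7
Op 8: add_edge(D, A). Edges now: 8
Op 9: add_edge(D, C). Edges now: 9
Op 10: add_edge(F, C). Edges now: 10
Op 11: add_edge(A, C). Edges now: 11
Op 12: add_edge(E, B). Edges now: 12
Compute levels (Kahn BFS):
  sources (in-degree 0): D
  process D: level=0
    D->A: in-degree(A)=0, level(A)=1, enqueue
    D->B: in-degree(B)=3, level(B)>=1
    D->C: in-degree(C)=2, level(C)>=1
    D->E: in-degree(E)=2, level(E)>=1
    D->F: in-degree(F)=0, level(F)=1, enqueue
  process A: level=1
    A->B: in-degree(B)=2, level(B)>=2
    A->C: in-degree(C)=1, level(C)>=2
  process F: level=1
    F->C: in-degree(C)=0, level(C)=2, enqueue
    F->E: in-degree(E)=1, level(E)>=2
  process C: level=2
    C->B: in-degree(B)=1, level(B)>=3
    C->E: in-degree(E)=0, level(E)=3, enqueue
  process E: level=3
    E->B: in-degree(B)=0, level(B)=4, enqueue
  process B: level=4
All levels: A:1, B:4, C:2, D:0, E:3, F:1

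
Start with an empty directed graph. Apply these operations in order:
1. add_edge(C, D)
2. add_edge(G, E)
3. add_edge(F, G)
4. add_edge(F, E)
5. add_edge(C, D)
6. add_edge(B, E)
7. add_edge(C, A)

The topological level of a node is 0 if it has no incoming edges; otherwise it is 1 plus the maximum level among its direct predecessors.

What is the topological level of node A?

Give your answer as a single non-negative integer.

Op 1: add_edge(C, D). Edges now: 1
Op 2: add_edge(G, E). Edges now: 2
Op 3: add_edge(F, G). Edges now: 3
Op 4: add_edge(F, E). Edges now: 4
Op 5: add_edge(C, D) (duplicate, no change). Edges now: 4
Op 6: add_edge(B, E). Edges now: 5
Op 7: add_edge(C, A). Edges now: 6
Compute levels (Kahn BFS):
  sources (in-degree 0): B, C, F
  process B: level=0
    B->E: in-degree(E)=2, level(E)>=1
  process C: level=0
    C->A: in-degree(A)=0, level(A)=1, enqueue
    C->D: in-degree(D)=0, level(D)=1, enqueue
  process F: level=0
    F->E: in-degree(E)=1, level(E)>=1
    F->G: in-degree(G)=0, level(G)=1, enqueue
  process A: level=1
  process D: level=1
  process G: level=1
    G->E: in-degree(E)=0, level(E)=2, enqueue
  process E: level=2
All levels: A:1, B:0, C:0, D:1, E:2, F:0, G:1
level(A) = 1

Answer: 1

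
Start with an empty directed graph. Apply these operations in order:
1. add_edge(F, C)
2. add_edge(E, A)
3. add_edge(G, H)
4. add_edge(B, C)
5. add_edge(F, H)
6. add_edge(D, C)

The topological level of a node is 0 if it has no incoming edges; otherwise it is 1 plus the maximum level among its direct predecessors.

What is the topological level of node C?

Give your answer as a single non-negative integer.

Op 1: add_edge(F, C). Edges now: 1
Op 2: add_edge(E, A). Edges now: 2
Op 3: add_edge(G, H). Edges now: 3
Op 4: add_edge(B, C). Edges now: 4
Op 5: add_edge(F, H). Edges now: 5
Op 6: add_edge(D, C). Edges now: 6
Compute levels (Kahn BFS):
  sources (in-degree 0): B, D, E, F, G
  process B: level=0
    B->C: in-degree(C)=2, level(C)>=1
  process D: level=0
    D->C: in-degree(C)=1, level(C)>=1
  process E: level=0
    E->A: in-degree(A)=0, level(A)=1, enqueue
  process F: level=0
    F->C: in-degree(C)=0, level(C)=1, enqueue
    F->H: in-degree(H)=1, level(H)>=1
  process G: level=0
    G->H: in-degree(H)=0, level(H)=1, enqueue
  process A: level=1
  process C: level=1
  process H: level=1
All levels: A:1, B:0, C:1, D:0, E:0, F:0, G:0, H:1
level(C) = 1

Answer: 1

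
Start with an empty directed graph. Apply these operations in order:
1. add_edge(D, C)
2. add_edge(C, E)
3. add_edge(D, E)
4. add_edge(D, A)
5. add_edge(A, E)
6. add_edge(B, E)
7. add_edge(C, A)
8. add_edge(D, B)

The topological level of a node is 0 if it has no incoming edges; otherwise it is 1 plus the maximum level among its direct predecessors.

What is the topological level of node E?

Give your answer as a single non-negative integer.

Answer: 3

Derivation:
Op 1: add_edge(D, C). Edges now: 1
Op 2: add_edge(C, E). Edges now: 2
Op 3: add_edge(D, E). Edges now: 3
Op 4: add_edge(D, A). Edges now: 4
Op 5: add_edge(A, E). Edges now: 5
Op 6: add_edge(B, E). Edges now: 6
Op 7: add_edge(C, A). Edges now: 7
Op 8: add_edge(D, B). Edges now: 8
Compute levels (Kahn BFS):
  sources (in-degree 0): D
  process D: level=0
    D->A: in-degree(A)=1, level(A)>=1
    D->B: in-degree(B)=0, level(B)=1, enqueue
    D->C: in-degree(C)=0, level(C)=1, enqueue
    D->E: in-degree(E)=3, level(E)>=1
  process B: level=1
    B->E: in-degree(E)=2, level(E)>=2
  process C: level=1
    C->A: in-degree(A)=0, level(A)=2, enqueue
    C->E: in-degree(E)=1, level(E)>=2
  process A: level=2
    A->E: in-degree(E)=0, level(E)=3, enqueue
  process E: level=3
All levels: A:2, B:1, C:1, D:0, E:3
level(E) = 3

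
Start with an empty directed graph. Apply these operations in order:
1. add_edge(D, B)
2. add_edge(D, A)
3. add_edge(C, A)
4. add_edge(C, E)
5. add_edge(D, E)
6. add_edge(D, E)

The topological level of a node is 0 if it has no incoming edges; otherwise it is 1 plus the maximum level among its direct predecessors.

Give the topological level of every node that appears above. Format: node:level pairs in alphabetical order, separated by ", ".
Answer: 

Op 1: add_edge(D, B). Edges now: 1
Op 2: add_edge(D, A). Edges now: 2
Op 3: add_edge(C, A). Edges now: 3
Op 4: add_edge(C, E). Edges now: 4
Op 5: add_edge(D, E). Edges now: 5
Op 6: add_edge(D, E) (duplicate, no change). Edges now: 5
Compute levels (Kahn BFS):
  sources (in-degree 0): C, D
  process C: level=0
    C->A: in-degree(A)=1, level(A)>=1
    C->E: in-degree(E)=1, level(E)>=1
  process D: level=0
    D->A: in-degree(A)=0, level(A)=1, enqueue
    D->B: in-degree(B)=0, level(B)=1, enqueue
    D->E: in-degree(E)=0, level(E)=1, enqueue
  process A: level=1
  process B: level=1
  process E: level=1
All levels: A:1, B:1, C:0, D:0, E:1

Answer: A:1, B:1, C:0, D:0, E:1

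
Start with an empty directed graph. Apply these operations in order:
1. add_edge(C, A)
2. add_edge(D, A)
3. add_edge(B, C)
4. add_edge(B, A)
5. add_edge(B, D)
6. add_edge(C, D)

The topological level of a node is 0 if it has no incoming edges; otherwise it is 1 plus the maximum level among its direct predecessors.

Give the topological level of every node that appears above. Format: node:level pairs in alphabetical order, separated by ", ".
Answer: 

Answer: A:3, B:0, C:1, D:2

Derivation:
Op 1: add_edge(C, A). Edges now: 1
Op 2: add_edge(D, A). Edges now: 2
Op 3: add_edge(B, C). Edges now: 3
Op 4: add_edge(B, A). Edges now: 4
Op 5: add_edge(B, D). Edges now: 5
Op 6: add_edge(C, D). Edges now: 6
Compute levels (Kahn BFS):
  sources (in-degree 0): B
  process B: level=0
    B->A: in-degree(A)=2, level(A)>=1
    B->C: in-degree(C)=0, level(C)=1, enqueue
    B->D: in-degree(D)=1, level(D)>=1
  process C: level=1
    C->A: in-degree(A)=1, level(A)>=2
    C->D: in-degree(D)=0, level(D)=2, enqueue
  process D: level=2
    D->A: in-degree(A)=0, level(A)=3, enqueue
  process A: level=3
All levels: A:3, B:0, C:1, D:2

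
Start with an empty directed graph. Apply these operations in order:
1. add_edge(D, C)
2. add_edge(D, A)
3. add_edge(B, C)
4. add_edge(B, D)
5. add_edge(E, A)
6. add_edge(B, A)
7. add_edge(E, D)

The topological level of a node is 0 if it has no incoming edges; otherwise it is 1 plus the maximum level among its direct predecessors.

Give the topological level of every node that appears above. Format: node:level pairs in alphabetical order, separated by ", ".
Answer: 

Op 1: add_edge(D, C). Edges now: 1
Op 2: add_edge(D, A). Edges now: 2
Op 3: add_edge(B, C). Edges now: 3
Op 4: add_edge(B, D). Edges now: 4
Op 5: add_edge(E, A). Edges now: 5
Op 6: add_edge(B, A). Edges now: 6
Op 7: add_edge(E, D). Edges now: 7
Compute levels (Kahn BFS):
  sources (in-degree 0): B, E
  process B: level=0
    B->A: in-degree(A)=2, level(A)>=1
    B->C: in-degree(C)=1, level(C)>=1
    B->D: in-degree(D)=1, level(D)>=1
  process E: level=0
    E->A: in-degree(A)=1, level(A)>=1
    E->D: in-degree(D)=0, level(D)=1, enqueue
  process D: level=1
    D->A: in-degree(A)=0, level(A)=2, enqueue
    D->C: in-degree(C)=0, level(C)=2, enqueue
  process A: level=2
  process C: level=2
All levels: A:2, B:0, C:2, D:1, E:0

Answer: A:2, B:0, C:2, D:1, E:0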